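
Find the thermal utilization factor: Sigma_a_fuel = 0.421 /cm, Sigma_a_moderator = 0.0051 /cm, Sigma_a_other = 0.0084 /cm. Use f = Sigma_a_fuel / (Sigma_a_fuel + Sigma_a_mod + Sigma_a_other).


f = Sigma_a_fuel / (Sigma_a_fuel + Sigma_a_mod + Sigma_a_other)
f = 0.421 / (0.421 + 0.0051 + 0.0084)
f = 0.96893

0.96893


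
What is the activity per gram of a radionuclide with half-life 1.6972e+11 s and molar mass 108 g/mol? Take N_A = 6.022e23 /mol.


lambda = ln(2) / t_half = ln(2) / 1.6972e+11 = 4.084063e-12 /s
SA = lambda * N_A / M
SA = 4.084063e-12 * 6.022e23 / 108
SA = 2.2772e+10 Bq/g

2.2772e+10


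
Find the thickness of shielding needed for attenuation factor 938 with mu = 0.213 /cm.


x = ln(factor) / mu
x = ln(938) / 0.213
x = 32.130 cm

32.130


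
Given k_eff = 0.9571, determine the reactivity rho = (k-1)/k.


rho = (k_eff - 1) / k_eff
rho = (0.9571 - 1) / 0.9571
rho = -0.044823

-0.044823


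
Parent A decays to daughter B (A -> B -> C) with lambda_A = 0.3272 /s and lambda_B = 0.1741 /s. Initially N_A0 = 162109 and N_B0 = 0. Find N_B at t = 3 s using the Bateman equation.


N_B(t) = lambda_A * N_A0 / (lambda_B - lambda_A) * [exp(-lambda_A*t) - exp(-lambda_B*t)]
exp(-0.3272*3) = 0.3747111; exp(-0.1741*3) = 0.5931547
N_B = 0.3272 * 162109 / (0.1741 - 0.3272) * (0.3747111 - 0.5931547)
N_B = 75681

75681


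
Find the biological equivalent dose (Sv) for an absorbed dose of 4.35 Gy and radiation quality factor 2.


H = D * Q
H = 4.35 * 2
H = 8.7000 Sv

8.7000


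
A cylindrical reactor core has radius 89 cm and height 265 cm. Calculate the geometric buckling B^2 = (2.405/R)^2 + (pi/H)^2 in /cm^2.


B^2 = (2.405/R)^2 + (pi/H)^2
B^2 = (2.405/89)^2 + (pi/265)^2
B^2 = 8.7076e-04 /cm^2

8.7076e-04


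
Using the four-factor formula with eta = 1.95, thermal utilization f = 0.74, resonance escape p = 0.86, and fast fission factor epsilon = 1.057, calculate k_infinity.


k_inf = eta * f * p * epsilon
k_inf = 1.95 * 0.74 * 0.86 * 1.057
k_inf = 1.3117

1.3117


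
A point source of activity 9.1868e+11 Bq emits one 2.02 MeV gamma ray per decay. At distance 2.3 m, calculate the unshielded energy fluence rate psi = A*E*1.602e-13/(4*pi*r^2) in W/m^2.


psi = A * E * 1.602e-13 / (4*pi*r^2)
psi = 9.1868e+11 * 2.02 * 1.602e-13 / (4*pi*2.3^2)
psi = 0.0044721 W/m^2

0.0044721


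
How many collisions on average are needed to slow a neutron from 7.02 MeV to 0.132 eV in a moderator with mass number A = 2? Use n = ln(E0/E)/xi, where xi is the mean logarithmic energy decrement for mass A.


xi = 1 + (A-1)^2/(2A)*ln((A-1)/(A+1)) = 0.7253469 (for A = 2)
n = ln(E0/E) / xi
n = ln(7.02e6 / 0.132) / 0.7253469
n = ln(5.318182e+07) / 0.7253469 = 24.525

24.525


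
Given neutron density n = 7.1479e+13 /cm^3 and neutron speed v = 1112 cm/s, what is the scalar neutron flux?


phi = n * v
phi = 7.1479e+13 * 1112
phi = 7.9485e+16 /cm^2/s

7.9485e+16


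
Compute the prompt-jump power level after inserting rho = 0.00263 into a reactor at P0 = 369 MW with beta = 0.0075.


P1/P0 = beta / (beta - rho)
P1/P0 = 0.0075 / (0.0075 - 0.00263) = 1.540041
P1 = 369 * 1.540041 = 568.28 MW

568.28


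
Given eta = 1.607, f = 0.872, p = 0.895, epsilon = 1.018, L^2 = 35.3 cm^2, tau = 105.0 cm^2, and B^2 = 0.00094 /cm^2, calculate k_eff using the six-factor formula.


k_inf = eta*f*p*eps = 1.607*0.872*0.895*1.018 = 1.276742
P_TNL = 1/(1 + L^2*B^2) = 1/(1 + 35.3*0.00094) = 0.9678837
P_FNL = exp(-B^2*tau) = exp(-0.00094*105.0) = 0.9060145
k_eff = k_inf * P_TNL * P_FNL = 1.276742 * 0.9678837 * 0.9060145
k_eff = 1.1196

1.1196


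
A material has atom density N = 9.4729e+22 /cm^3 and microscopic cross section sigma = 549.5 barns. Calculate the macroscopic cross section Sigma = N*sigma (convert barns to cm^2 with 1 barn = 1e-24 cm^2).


Sigma = N * sigma_barns * 1e-24
Sigma = 9.4729e+22 * 549.5 * 1e-24
Sigma = 52.054 /cm

52.054


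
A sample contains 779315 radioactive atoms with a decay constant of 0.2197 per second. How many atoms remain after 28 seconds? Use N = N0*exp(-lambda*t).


N = N0 * exp(-lambda * t)
N = 779315 * exp(-0.2197 * 28)
N = 1660.0

1660.0


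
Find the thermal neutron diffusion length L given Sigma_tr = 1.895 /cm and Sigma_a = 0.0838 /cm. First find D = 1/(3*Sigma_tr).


D = 1 / (3 * Sigma_tr) = 1 / (3 * 1.895) = 0.1759015 cm
L = sqrt(D / Sigma_a)
L = sqrt(0.1759015 / 0.0838)
L = 1.4488 cm

1.4488


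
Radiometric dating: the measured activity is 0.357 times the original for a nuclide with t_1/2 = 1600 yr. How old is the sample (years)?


lambda = ln(2) / t_half = ln(2) / 1600 = 4.332170e-04 /yr
t = -ln(A/A0) / lambda
t = -ln(0.357) / 4.332170e-04
t = 2377.6 yr

2377.6


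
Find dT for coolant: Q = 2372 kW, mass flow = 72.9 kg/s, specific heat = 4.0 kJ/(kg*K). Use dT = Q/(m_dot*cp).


dT = Q / (m_dot * cp)
dT = 2372 / (72.9 * 4.0)
dT = 8.1344 C

8.1344


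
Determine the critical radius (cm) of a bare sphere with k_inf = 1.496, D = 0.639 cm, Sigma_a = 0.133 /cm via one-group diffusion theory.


L^2 = D / Sigma_a = 0.639 / 0.133 = 4.804511 cm^2
B_m^2 = (k_inf - 1) / L^2 = (1.496 - 1) / 4.804511 = 0.1032363 /cm^2
For a bare sphere: B_g = pi/R, so R_c = pi / sqrt(B_m^2)
R_c = pi / sqrt(0.1032363) = 9.7776 cm

9.7776


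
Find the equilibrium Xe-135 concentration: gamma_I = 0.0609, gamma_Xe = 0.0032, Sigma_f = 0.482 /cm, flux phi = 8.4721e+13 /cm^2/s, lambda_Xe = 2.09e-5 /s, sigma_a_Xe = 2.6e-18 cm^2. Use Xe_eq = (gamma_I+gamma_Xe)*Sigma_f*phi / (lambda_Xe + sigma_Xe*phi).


Xe_eq = (gamma_I + gamma_Xe) * Sigma_f * phi / (lambda_Xe + sigma_Xe * phi)
Numerator = (0.0609 + 0.0032) * 0.482 * 8.4721e+13 = 2.617557e+12
Denominator = 2.09e-5 + 2.6e-18 * 8.4721e+13 = 2.411746e-04
Xe_eq = 2.617557e+12 / 2.411746e-04 = 1.0853e+16 /cm^3

1.0853e+16


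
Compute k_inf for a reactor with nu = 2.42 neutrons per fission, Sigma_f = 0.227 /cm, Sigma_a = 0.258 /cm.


k_inf = nu * Sigma_f / Sigma_a
k_inf = 2.42 * 0.227 / 0.258
k_inf = 2.1292

2.1292


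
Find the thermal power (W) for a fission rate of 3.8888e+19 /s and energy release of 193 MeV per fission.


P = fission_rate * E_MeV * 1.602e-13
P = 3.8888e+19 * 193 * 1.602e-13
P = 1.2024e+09 W

1.2024e+09


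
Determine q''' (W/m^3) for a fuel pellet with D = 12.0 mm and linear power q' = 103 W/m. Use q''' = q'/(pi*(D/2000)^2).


r = D / 2 / 1000 = 12.0 / 2 / 1000 = 0.006 m
q''' = q' / (pi * r^2)
q''' = 103 / (pi * 0.006^2)
q''' = 910720 W/m^3

910720


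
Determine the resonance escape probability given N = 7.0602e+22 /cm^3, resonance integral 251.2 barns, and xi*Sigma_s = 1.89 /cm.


p = exp(-N * I * 1e-24 / (xi*Sigma_s))
p = exp(-7.0602e+22 * 251.2 * 1e-24 / 1.89)
p = 8.4082e-05

8.4082e-05


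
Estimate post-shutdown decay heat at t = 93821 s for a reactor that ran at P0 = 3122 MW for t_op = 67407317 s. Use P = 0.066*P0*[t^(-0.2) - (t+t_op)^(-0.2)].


P/P0 = 0.066 * [t^(-0.2) - (t + t_op)^(-0.2)]
P/P0 = 0.066 * [93821^(-0.2) - (93821 + 67407317)^(-0.2)]
P/P0 = 0.066 * [0.1012838 - 0.02717301] = 0.004891312
P = 3122 * 0.004891312 = 15.271 MW

15.271


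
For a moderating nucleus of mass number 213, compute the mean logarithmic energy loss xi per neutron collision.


xi = 1 + (A-1)^2/(2A) * ln((A-1)/(A+1))
xi = 1 + (213-1)^2/(2*213) * ln((213-1)/(213 +1))
xi = 0.0093604

0.0093604


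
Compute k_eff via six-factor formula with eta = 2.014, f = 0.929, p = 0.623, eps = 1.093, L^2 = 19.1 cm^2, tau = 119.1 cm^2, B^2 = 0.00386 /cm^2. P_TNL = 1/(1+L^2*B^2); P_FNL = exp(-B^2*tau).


k_inf = eta*f*p*eps = 2.014*0.929*0.623*1.093 = 1.274041
P_TNL = 1/(1 + L^2*B^2) = 1/(1 + 19.1*0.00386) = 0.9313363
P_FNL = exp(-B^2*tau) = exp(-0.00386*119.1) = 0.6314566
k_eff = k_inf * P_TNL * P_FNL = 1.274041 * 0.9313363 * 0.6314566
k_eff = 0.74926

0.74926


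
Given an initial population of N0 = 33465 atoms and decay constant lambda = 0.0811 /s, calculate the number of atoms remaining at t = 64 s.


N = N0 * exp(-lambda * t)
N = 33465 * exp(-0.0811 * 64)
N = 186.39

186.39


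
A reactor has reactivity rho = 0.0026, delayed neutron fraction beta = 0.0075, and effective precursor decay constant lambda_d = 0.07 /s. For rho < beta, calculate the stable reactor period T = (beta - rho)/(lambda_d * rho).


T = (beta - rho) / (lambda_d * rho)
T = (0.0075 - 0.0026) / (0.07 * 0.0026)
T = 26.923 s

26.923


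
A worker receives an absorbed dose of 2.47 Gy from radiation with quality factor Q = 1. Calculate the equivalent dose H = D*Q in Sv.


H = D * Q
H = 2.47 * 1
H = 2.4700 Sv

2.4700


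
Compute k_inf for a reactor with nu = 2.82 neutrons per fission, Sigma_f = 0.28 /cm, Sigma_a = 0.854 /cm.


k_inf = nu * Sigma_f / Sigma_a
k_inf = 2.82 * 0.28 / 0.854
k_inf = 0.92459

0.92459


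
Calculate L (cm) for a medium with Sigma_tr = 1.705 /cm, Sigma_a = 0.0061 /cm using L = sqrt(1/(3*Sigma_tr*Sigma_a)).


D = 1 / (3 * Sigma_tr) = 1 / (3 * 1.705) = 0.1955034 cm
L = sqrt(D / Sigma_a)
L = sqrt(0.1955034 / 0.0061)
L = 5.6612 cm

5.6612


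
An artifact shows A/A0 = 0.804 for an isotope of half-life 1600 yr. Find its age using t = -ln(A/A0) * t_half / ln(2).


lambda = ln(2) / t_half = ln(2) / 1600 = 4.332170e-04 /yr
t = -ln(A/A0) / lambda
t = -ln(0.804) / 4.332170e-04
t = 503.57 yr

503.57


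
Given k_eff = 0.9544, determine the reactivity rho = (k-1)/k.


rho = (k_eff - 1) / k_eff
rho = (0.9544 - 1) / 0.9544
rho = -0.047779

-0.047779


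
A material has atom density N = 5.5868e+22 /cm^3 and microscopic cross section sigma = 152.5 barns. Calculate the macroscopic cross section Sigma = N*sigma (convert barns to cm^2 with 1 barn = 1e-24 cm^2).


Sigma = N * sigma_barns * 1e-24
Sigma = 5.5868e+22 * 152.5 * 1e-24
Sigma = 8.5199 /cm

8.5199


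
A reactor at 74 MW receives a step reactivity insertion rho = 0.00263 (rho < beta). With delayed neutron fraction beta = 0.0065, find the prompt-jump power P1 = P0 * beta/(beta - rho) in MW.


P1/P0 = beta / (beta - rho)
P1/P0 = 0.0065 / (0.0065 - 0.00263) = 1.679587
P1 = 74 * 1.679587 = 124.29 MW

124.29


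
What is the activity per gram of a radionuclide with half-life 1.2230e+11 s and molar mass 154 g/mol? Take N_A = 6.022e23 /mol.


lambda = ln(2) / t_half = ln(2) / 1.2230e+11 = 5.667598e-12 /s
SA = lambda * N_A / M
SA = 5.667598e-12 * 6.022e23 / 154
SA = 2.2163e+10 Bq/g

2.2163e+10


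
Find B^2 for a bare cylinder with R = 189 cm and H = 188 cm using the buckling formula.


B^2 = (2.405/R)^2 + (pi/H)^2
B^2 = (2.405/189)^2 + (pi/188)^2
B^2 = 4.4117e-04 /cm^2

4.4117e-04


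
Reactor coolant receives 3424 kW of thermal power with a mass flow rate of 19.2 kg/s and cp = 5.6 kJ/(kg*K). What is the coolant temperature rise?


dT = Q / (m_dot * cp)
dT = 3424 / (19.2 * 5.6)
dT = 31.845 C

31.845


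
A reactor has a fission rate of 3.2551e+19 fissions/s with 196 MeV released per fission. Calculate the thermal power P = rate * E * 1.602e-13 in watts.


P = fission_rate * E_MeV * 1.602e-13
P = 3.2551e+19 * 196 * 1.602e-13
P = 1.0221e+09 W

1.0221e+09


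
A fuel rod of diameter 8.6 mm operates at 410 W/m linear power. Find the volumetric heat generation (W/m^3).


r = D / 2 / 1000 = 8.6 / 2 / 1000 = 0.0043 m
q''' = q' / (pi * r^2)
q''' = 410 / (pi * 0.0043^2)
q''' = 7.0583e+06 W/m^3

7.0583e+06


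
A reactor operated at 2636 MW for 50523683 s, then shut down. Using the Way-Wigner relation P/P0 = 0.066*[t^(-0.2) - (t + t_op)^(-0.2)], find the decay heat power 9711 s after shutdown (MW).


P/P0 = 0.066 * [t^(-0.2) - (t + t_op)^(-0.2)]
P/P0 = 0.066 * [9711^(-0.2) - (9711 + 50523683)^(-0.2)]
P/P0 = 0.066 * [0.1594216 - 0.02879283] = 0.008621499
P = 2636 * 0.008621499 = 22.726 MW

22.726


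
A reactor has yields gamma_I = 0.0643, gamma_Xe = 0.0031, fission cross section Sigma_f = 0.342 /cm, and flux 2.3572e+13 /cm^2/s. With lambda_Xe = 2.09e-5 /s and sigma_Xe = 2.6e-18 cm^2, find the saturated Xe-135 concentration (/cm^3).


Xe_eq = (gamma_I + gamma_Xe) * Sigma_f * phi / (lambda_Xe + sigma_Xe * phi)
Numerator = (0.0643 + 0.0031) * 0.342 * 2.3572e+13 = 5.433535e+11
Denominator = 2.09e-5 + 2.6e-18 * 2.3572e+13 = 8.218720e-05
Xe_eq = 5.433535e+11 / 8.218720e-05 = 6.6112e+15 /cm^3

6.6112e+15


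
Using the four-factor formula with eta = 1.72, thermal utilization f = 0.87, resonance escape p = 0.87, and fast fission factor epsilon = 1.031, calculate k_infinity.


k_inf = eta * f * p * epsilon
k_inf = 1.72 * 0.87 * 0.87 * 1.031
k_inf = 1.3422

1.3422


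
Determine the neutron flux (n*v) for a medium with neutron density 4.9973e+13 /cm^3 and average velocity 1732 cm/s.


phi = n * v
phi = 4.9973e+13 * 1732
phi = 8.6553e+16 /cm^2/s

8.6553e+16


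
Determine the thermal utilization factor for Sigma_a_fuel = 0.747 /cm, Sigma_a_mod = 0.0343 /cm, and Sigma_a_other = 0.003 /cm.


f = Sigma_a_fuel / (Sigma_a_fuel + Sigma_a_mod + Sigma_a_other)
f = 0.747 / (0.747 + 0.0343 + 0.003)
f = 0.95244

0.95244


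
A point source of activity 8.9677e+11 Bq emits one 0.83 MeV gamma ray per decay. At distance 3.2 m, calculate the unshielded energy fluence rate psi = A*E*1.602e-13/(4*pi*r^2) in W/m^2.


psi = A * E * 1.602e-13 / (4*pi*r^2)
psi = 8.9677e+11 * 0.83 * 1.602e-13 / (4*pi*3.2^2)
psi = 9.2664e-04 W/m^2

9.2664e-04


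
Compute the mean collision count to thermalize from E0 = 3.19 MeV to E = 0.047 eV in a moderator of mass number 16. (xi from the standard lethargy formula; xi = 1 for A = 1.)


xi = 1 + (A-1)^2/(2A)*ln((A-1)/(A+1)) = 0.1199467 (for A = 16)
n = ln(E0/E) / xi
n = ln(3.19e6 / 0.047) / 0.1199467
n = ln(6.787234e+07) / 0.1199467 = 150.34

150.34


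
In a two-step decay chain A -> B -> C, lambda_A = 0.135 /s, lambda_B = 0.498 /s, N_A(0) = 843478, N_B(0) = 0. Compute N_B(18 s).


N_B(t) = lambda_A * N_A0 / (lambda_B - lambda_A) * [exp(-lambda_A*t) - exp(-lambda_B*t)]
exp(-0.135*18) = 0.08803683; exp(-0.498*18) = 1.279335e-04
N_B = 0.135 * 843478 / (0.498 - 0.135) * (0.08803683 - 1.279335e-04)
N_B = 27576

27576


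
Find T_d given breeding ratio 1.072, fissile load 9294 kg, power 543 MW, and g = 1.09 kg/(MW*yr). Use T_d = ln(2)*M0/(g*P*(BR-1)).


Breeding gain G = BR - 1 = 1.072 - 1 = 0.072
Fissile production rate = g * P * G = 1.09 * 543 * 0.072 = 42.61464 kg/yr
T_d = ln(2) * M0 / (g * P * G)
T_d = ln(2) * 9294 / 42.61464 = 151.17 yr

151.17


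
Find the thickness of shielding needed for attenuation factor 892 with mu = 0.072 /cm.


x = ln(factor) / mu
x = ln(892) / 0.072
x = 94.354 cm

94.354


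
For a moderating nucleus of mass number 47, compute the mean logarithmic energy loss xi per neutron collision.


xi = 1 + (A-1)^2/(2A) * ln((A-1)/(A+1))
xi = 1 + (47-1)^2/(2*47) * ln((47-1)/(47 +1))
xi = 0.041956

0.041956


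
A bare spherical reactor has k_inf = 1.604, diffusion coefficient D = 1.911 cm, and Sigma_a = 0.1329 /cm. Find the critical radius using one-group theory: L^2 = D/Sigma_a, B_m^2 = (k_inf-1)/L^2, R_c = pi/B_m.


L^2 = D / Sigma_a = 1.911 / 0.1329 = 14.37923 cm^2
B_m^2 = (k_inf - 1) / L^2 = (1.604 - 1) / 14.37923 = 0.04200503 /cm^2
For a bare sphere: B_g = pi/R, so R_c = pi / sqrt(B_m^2)
R_c = pi / sqrt(0.04200503) = 15.328 cm

15.328


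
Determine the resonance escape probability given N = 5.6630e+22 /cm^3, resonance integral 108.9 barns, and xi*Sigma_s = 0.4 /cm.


p = exp(-N * I * 1e-24 / (xi*Sigma_s))
p = exp(-5.6630e+22 * 108.9 * 1e-24 / 0.4)
p = 2.0149e-07

2.0149e-07


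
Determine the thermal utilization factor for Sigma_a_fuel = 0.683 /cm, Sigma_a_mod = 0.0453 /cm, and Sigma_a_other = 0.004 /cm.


f = Sigma_a_fuel / (Sigma_a_fuel + Sigma_a_mod + Sigma_a_other)
f = 0.683 / (0.683 + 0.0453 + 0.004)
f = 0.93268

0.93268


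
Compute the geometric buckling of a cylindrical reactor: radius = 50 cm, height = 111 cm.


B^2 = (2.405/R)^2 + (pi/H)^2
B^2 = (2.405/50)^2 + (pi/111)^2
B^2 = 0.0031146 /cm^2

0.0031146


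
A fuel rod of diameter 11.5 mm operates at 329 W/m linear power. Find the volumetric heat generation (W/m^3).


r = D / 2 / 1000 = 11.5 / 2 / 1000 = 0.00575 m
q''' = q' / (pi * r^2)
q''' = 329 / (pi * 0.00575^2)
q''' = 3.1675e+06 W/m^3

3.1675e+06


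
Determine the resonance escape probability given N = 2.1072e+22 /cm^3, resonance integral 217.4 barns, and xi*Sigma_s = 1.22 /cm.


p = exp(-N * I * 1e-24 / (xi*Sigma_s))
p = exp(-2.1072e+22 * 217.4 * 1e-24 / 1.22)
p = 0.023401

0.023401


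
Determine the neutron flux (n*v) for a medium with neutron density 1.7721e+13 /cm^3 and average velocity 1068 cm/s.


phi = n * v
phi = 1.7721e+13 * 1068
phi = 1.8926e+16 /cm^2/s

1.8926e+16


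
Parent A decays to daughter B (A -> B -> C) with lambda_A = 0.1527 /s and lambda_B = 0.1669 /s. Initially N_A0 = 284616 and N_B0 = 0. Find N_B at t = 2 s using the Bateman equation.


N_B(t) = lambda_A * N_A0 / (lambda_B - lambda_A) * [exp(-lambda_A*t) - exp(-lambda_B*t)]
exp(-0.1527*2) = 0.7368286; exp(-0.1669*2) = 0.7161970
N_B = 0.1527 * 284616 / (0.1669 - 0.1527) * (0.7368286 - 0.7161970)
N_B = 63146

63146


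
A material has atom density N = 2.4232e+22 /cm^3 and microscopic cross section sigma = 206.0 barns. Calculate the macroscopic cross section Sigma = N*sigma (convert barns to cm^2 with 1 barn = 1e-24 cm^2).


Sigma = N * sigma_barns * 1e-24
Sigma = 2.4232e+22 * 206.0 * 1e-24
Sigma = 4.9918 /cm

4.9918


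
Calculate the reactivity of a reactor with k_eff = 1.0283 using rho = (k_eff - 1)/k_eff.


rho = (k_eff - 1) / k_eff
rho = (1.0283 - 1) / 1.0283
rho = 0.027521

0.027521


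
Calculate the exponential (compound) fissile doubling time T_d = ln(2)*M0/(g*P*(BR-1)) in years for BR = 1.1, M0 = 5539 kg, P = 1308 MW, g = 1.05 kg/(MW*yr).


Breeding gain G = BR - 1 = 1.1 - 1 = 0.1
Fissile production rate = g * P * G = 1.05 * 1308 * 0.1 = 137.34 kg/yr
T_d = ln(2) * M0 / (g * P * G)
T_d = ln(2) * 5539 / 137.34 = 27.955 yr

27.955


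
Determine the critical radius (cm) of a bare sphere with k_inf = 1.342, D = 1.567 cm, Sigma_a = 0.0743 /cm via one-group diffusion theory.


L^2 = D / Sigma_a = 1.567 / 0.0743 = 21.09017 cm^2
B_m^2 = (k_inf - 1) / L^2 = (1.342 - 1) / 21.09017 = 0.01621609 /cm^2
For a bare sphere: B_g = pi/R, so R_c = pi / sqrt(B_m^2)
R_c = pi / sqrt(0.01621609) = 24.670 cm

24.670


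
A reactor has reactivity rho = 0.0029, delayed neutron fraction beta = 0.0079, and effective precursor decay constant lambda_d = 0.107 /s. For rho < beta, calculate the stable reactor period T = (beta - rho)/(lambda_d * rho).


T = (beta - rho) / (lambda_d * rho)
T = (0.0079 - 0.0029) / (0.107 * 0.0029)
T = 16.113 s

16.113


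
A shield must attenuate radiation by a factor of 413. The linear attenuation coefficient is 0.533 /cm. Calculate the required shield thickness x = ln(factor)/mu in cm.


x = ln(factor) / mu
x = ln(413) / 0.533
x = 11.301 cm

11.301


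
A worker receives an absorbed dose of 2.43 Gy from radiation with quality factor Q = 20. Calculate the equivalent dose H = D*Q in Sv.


H = D * Q
H = 2.43 * 20
H = 48.600 Sv

48.600


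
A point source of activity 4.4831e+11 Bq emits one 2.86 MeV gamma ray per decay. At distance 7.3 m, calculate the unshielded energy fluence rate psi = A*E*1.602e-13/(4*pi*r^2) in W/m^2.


psi = A * E * 1.602e-13 / (4*pi*r^2)
psi = 4.4831e+11 * 2.86 * 1.602e-13 / (4*pi*7.3^2)
psi = 3.0673e-04 W/m^2

3.0673e-04


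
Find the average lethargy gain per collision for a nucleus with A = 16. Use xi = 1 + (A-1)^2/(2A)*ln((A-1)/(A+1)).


xi = 1 + (A-1)^2/(2A) * ln((A-1)/(A+1))
xi = 1 + (16-1)^2/(2*16) * ln((16-1)/(16 +1))
xi = 0.11995

0.11995


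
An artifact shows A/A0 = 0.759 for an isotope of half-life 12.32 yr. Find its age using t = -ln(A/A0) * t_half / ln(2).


lambda = ln(2) / t_half = ln(2) / 12.32 = 0.05626195 /yr
t = -ln(A/A0) / lambda
t = -ln(0.759) / 0.05626195
t = 4.9012 yr

4.9012


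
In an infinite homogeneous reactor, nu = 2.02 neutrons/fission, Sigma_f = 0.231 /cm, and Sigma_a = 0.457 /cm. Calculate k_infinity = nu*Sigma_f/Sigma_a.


k_inf = nu * Sigma_f / Sigma_a
k_inf = 2.02 * 0.231 / 0.457
k_inf = 1.0211

1.0211


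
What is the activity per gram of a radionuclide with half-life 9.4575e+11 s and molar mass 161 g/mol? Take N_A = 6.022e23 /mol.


lambda = ln(2) / t_half = ln(2) / 9.4575e+11 = 7.329074e-13 /s
SA = lambda * N_A / M
SA = 7.329074e-13 * 6.022e23 / 161
SA = 2.7413e+09 Bq/g

2.7413e+09


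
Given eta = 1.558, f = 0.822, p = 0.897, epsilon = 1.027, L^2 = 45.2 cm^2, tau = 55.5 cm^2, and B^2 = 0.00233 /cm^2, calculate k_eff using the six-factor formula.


k_inf = eta*f*p*eps = 1.558*0.822*0.897*1.027 = 1.179783
P_TNL = 1/(1 + L^2*B^2) = 1/(1 + 45.2*0.00233) = 0.9047187
P_FNL = exp(-B^2*tau) = exp(-0.00233*55.5) = 0.8786971
k_eff = k_inf * P_TNL * P_FNL = 1.179783 * 0.9047187 * 0.8786971
k_eff = 0.93790

0.93790


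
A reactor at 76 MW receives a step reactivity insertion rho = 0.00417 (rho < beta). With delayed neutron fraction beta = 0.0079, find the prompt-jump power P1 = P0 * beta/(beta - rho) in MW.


P1/P0 = beta / (beta - rho)
P1/P0 = 0.0079 / (0.0079 - 0.00417) = 2.117962
P1 = 76 * 2.117962 = 160.97 MW

160.97


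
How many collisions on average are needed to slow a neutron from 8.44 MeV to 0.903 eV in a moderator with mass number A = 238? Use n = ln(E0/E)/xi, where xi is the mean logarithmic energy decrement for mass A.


xi = 1 + (A-1)^2/(2A)*ln((A-1)/(A+1)) = 0.008379872 (for A = 238)
n = ln(E0/E) / xi
n = ln(8.44e6 / 0.903) / 0.008379872
n = ln(9.346622e+06) / 0.008379872 = 1915.4

1915.4


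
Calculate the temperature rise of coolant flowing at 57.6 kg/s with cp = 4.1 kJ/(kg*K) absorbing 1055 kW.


dT = Q / (m_dot * cp)
dT = 1055 / (57.6 * 4.1)
dT = 4.4673 C

4.4673


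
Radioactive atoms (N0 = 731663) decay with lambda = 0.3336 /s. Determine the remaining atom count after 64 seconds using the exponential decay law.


N = N0 * exp(-lambda * t)
N = 731663 * exp(-0.3336 * 64)
N = 3.9080e-04

3.9080e-04


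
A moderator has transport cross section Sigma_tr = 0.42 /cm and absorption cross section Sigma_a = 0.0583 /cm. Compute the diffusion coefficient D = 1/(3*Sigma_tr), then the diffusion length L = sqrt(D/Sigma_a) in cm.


D = 1 / (3 * Sigma_tr) = 1 / (3 * 0.42) = 0.7936508 cm
L = sqrt(D / Sigma_a)
L = sqrt(0.7936508 / 0.0583)
L = 3.6896 cm

3.6896


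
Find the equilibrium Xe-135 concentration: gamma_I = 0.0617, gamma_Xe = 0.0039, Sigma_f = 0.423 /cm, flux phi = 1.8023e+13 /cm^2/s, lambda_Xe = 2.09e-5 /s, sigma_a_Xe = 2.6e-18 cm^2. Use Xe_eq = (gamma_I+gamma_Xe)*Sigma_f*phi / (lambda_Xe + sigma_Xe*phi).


Xe_eq = (gamma_I + gamma_Xe) * Sigma_f * phi / (lambda_Xe + sigma_Xe * phi)
Numerator = (0.0617 + 0.0039) * 0.423 * 1.8023e+13 = 5.001166e+11
Denominator = 2.09e-5 + 2.6e-18 * 1.8023e+13 = 6.775980e-05
Xe_eq = 5.001166e+11 / 6.775980e-05 = 7.3807e+15 /cm^3

7.3807e+15


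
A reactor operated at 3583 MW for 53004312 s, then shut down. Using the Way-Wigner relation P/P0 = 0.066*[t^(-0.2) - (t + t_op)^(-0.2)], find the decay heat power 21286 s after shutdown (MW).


P/P0 = 0.066 * [t^(-0.2) - (t + t_op)^(-0.2)]
P/P0 = 0.066 * [21286^(-0.2) - (21286 + 53004312)^(-0.2)]
P/P0 = 0.066 * [0.1362640 - 0.02851694] = 0.007111306
P = 3583 * 0.007111306 = 25.480 MW

25.480


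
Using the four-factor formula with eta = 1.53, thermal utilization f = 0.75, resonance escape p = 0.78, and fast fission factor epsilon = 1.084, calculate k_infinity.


k_inf = eta * f * p * epsilon
k_inf = 1.53 * 0.75 * 0.78 * 1.084
k_inf = 0.97023

0.97023


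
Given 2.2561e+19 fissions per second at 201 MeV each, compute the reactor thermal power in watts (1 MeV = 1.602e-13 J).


P = fission_rate * E_MeV * 1.602e-13
P = 2.2561e+19 * 201 * 1.602e-13
P = 7.2647e+08 W

7.2647e+08


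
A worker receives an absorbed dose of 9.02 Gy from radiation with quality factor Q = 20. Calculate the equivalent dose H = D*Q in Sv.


H = D * Q
H = 9.02 * 20
H = 180.40 Sv

180.40


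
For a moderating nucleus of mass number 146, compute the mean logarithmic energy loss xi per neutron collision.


xi = 1 + (A-1)^2/(2A) * ln((A-1)/(A+1))
xi = 1 + (146-1)^2/(2*146) * ln((146-1)/(146 +1))
xi = 0.013636

0.013636


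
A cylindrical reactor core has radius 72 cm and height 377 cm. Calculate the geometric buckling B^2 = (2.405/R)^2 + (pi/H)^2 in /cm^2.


B^2 = (2.405/R)^2 + (pi/H)^2
B^2 = (2.405/72)^2 + (pi/377)^2
B^2 = 0.0011852 /cm^2

0.0011852


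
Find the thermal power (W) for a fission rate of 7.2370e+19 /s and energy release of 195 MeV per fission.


P = fission_rate * E_MeV * 1.602e-13
P = 7.2370e+19 * 195 * 1.602e-13
P = 2.2608e+09 W

2.2608e+09


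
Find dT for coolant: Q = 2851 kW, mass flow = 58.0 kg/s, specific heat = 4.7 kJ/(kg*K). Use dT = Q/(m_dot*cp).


dT = Q / (m_dot * cp)
dT = 2851 / (58.0 * 4.7)
dT = 10.459 C

10.459


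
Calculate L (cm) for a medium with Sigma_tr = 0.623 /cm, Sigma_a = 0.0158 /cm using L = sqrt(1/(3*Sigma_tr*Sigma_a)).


D = 1 / (3 * Sigma_tr) = 1 / (3 * 0.623) = 0.5350455 cm
L = sqrt(D / Sigma_a)
L = sqrt(0.5350455 / 0.0158)
L = 5.8192 cm

5.8192


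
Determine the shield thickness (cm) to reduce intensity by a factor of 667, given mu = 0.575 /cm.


x = ln(factor) / mu
x = ln(667) / 0.575
x = 11.309 cm

11.309


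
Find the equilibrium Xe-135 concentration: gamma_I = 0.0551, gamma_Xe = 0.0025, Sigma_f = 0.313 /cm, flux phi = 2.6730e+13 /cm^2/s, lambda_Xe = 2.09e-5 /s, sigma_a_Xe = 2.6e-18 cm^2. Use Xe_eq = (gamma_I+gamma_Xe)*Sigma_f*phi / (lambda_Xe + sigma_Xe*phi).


Xe_eq = (gamma_I + gamma_Xe) * Sigma_f * phi / (lambda_Xe + sigma_Xe * phi)
Numerator = (0.0551 + 0.0025) * 0.313 * 2.6730e+13 = 4.819098e+11
Denominator = 2.09e-5 + 2.6e-18 * 2.6730e+13 = 9.039800e-05
Xe_eq = 4.819098e+11 / 9.039800e-05 = 5.3310e+15 /cm^3

5.3310e+15


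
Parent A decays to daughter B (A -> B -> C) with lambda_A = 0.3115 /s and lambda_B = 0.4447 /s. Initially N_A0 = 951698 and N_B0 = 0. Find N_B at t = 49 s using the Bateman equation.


N_B(t) = lambda_A * N_A0 / (lambda_B - lambda_A) * [exp(-lambda_A*t) - exp(-lambda_B*t)]
exp(-0.3115*49) = 2.350424e-07; exp(-0.4447*49) = 3.440273e-10
N_B = 0.3115 * 951698 / (0.4447 - 0.3115) * (2.350424e-07 - 3.440273e-10)
N_B = 0.52235

0.52235


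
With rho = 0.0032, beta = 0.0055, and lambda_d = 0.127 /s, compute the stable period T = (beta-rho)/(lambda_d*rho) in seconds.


T = (beta - rho) / (lambda_d * rho)
T = (0.0055 - 0.0032) / (0.127 * 0.0032)
T = 5.6594 s

5.6594


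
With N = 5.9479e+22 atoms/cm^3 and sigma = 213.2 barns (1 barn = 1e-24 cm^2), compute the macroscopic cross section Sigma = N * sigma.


Sigma = N * sigma_barns * 1e-24
Sigma = 5.9479e+22 * 213.2 * 1e-24
Sigma = 12.681 /cm

12.681


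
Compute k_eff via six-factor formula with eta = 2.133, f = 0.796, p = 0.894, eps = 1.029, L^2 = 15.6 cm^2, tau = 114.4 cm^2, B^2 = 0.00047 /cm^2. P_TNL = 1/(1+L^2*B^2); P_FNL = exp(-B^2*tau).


k_inf = eta*f*p*eps = 2.133*0.796*0.894*1.029 = 1.561913
P_TNL = 1/(1 + L^2*B^2) = 1/(1 + 15.6*0.00047) = 0.9927214
P_FNL = exp(-B^2*tau) = exp(-0.00047*114.4) = 0.9476519
k_eff = k_inf * P_TNL * P_FNL = 1.561913 * 0.9927214 * 0.9476519
k_eff = 1.4694

1.4694


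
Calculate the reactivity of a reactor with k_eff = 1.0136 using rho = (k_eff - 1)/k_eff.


rho = (k_eff - 1) / k_eff
rho = (1.0136 - 1) / 1.0136
rho = 0.013418

0.013418


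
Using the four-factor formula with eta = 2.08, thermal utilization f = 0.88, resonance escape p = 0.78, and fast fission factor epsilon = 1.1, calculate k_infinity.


k_inf = eta * f * p * epsilon
k_inf = 2.08 * 0.88 * 0.78 * 1.1
k_inf = 1.5705

1.5705


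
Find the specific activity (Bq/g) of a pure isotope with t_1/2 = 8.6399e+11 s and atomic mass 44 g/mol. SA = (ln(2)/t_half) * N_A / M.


lambda = ln(2) / t_half = ln(2) / 8.6399e+11 = 8.022630e-13 /s
SA = lambda * N_A / M
SA = 8.022630e-13 * 6.022e23 / 44
SA = 1.0980e+10 Bq/g

1.0980e+10


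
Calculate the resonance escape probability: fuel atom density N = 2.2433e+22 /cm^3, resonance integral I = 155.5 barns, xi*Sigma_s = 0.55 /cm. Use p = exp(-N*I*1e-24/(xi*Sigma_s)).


p = exp(-N * I * 1e-24 / (xi*Sigma_s))
p = exp(-2.2433e+22 * 155.5 * 1e-24 / 0.55)
p = 0.0017600

0.0017600


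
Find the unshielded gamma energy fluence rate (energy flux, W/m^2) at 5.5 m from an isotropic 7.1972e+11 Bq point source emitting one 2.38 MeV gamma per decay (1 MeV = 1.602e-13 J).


psi = A * E * 1.602e-13 / (4*pi*r^2)
psi = 7.1972e+11 * 2.38 * 1.602e-13 / (4*pi*5.5^2)
psi = 7.2188e-04 W/m^2

7.2188e-04


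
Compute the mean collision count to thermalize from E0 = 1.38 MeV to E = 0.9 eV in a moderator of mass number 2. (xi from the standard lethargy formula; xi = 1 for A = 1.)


xi = 1 + (A-1)^2/(2A)*ln((A-1)/(A+1)) = 0.7253469 (for A = 2)
n = ln(E0/E) / xi
n = ln(1.38e6 / 0.9) / 0.7253469
n = ln(1.533333e+06) / 0.7253469 = 19.636

19.636


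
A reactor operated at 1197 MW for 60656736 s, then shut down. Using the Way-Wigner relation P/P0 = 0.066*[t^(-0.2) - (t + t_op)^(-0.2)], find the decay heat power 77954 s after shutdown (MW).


P/P0 = 0.066 * [t^(-0.2) - (t + t_op)^(-0.2)]
P/P0 = 0.066 * [77954^(-0.2) - (77954 + 60656736)^(-0.2)]
P/P0 = 0.066 * [0.1051072 - 0.02775317] = 0.005105366
P = 1197 * 0.005105366 = 6.1111 MW

6.1111


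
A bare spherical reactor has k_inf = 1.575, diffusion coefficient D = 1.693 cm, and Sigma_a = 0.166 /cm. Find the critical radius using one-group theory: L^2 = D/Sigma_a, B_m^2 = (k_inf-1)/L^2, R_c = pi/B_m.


L^2 = D / Sigma_a = 1.693 / 0.166 = 10.19880 cm^2
B_m^2 = (k_inf - 1) / L^2 = (1.575 - 1) / 10.19880 = 0.05637918 /cm^2
For a bare sphere: B_g = pi/R, so R_c = pi / sqrt(B_m^2)
R_c = pi / sqrt(0.05637918) = 13.231 cm

13.231


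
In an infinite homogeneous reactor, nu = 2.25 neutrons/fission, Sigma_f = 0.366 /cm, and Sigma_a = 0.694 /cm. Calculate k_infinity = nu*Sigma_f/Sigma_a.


k_inf = nu * Sigma_f / Sigma_a
k_inf = 2.25 * 0.366 / 0.694
k_inf = 1.1866

1.1866


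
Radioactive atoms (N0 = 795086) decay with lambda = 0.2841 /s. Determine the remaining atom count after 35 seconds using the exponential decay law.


N = N0 * exp(-lambda * t)
N = 795086 * exp(-0.2841 * 35)
N = 38.195

38.195


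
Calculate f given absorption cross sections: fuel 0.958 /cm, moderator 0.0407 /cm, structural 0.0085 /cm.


f = Sigma_a_fuel / (Sigma_a_fuel + Sigma_a_mod + Sigma_a_other)
f = 0.958 / (0.958 + 0.0407 + 0.0085)
f = 0.95115

0.95115


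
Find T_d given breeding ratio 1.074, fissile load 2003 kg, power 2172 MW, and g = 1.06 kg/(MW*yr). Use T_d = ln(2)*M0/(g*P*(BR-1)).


Breeding gain G = BR - 1 = 1.074 - 1 = 0.074
Fissile production rate = g * P * G = 1.06 * 2172 * 0.074 = 170.37168 kg/yr
T_d = ln(2) * M0 / (g * P * G)
T_d = ln(2) * 2003 / 170.37168 = 8.1491 yr

8.1491


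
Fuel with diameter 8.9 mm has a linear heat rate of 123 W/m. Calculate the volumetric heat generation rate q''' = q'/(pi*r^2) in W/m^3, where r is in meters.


r = D / 2 / 1000 = 8.9 / 2 / 1000 = 0.00445 m
q''' = q' / (pi * r^2)
q''' = 123 / (pi * 0.00445^2)
q''' = 1.9771e+06 W/m^3

1.9771e+06


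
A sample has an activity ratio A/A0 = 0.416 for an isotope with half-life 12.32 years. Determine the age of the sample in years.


lambda = ln(2) / t_half = ln(2) / 12.32 = 0.05626195 /yr
t = -ln(A/A0) / lambda
t = -ln(0.416) / 0.05626195
t = 15.589 yr

15.589


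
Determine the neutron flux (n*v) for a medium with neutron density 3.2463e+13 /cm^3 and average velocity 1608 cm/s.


phi = n * v
phi = 3.2463e+13 * 1608
phi = 5.2201e+16 /cm^2/s

5.2201e+16


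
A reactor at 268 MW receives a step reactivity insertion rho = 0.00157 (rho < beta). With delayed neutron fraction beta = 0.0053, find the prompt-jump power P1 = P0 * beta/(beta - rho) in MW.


P1/P0 = beta / (beta - rho)
P1/P0 = 0.0053 / (0.0053 - 0.00157) = 1.420912
P1 = 268 * 1.420912 = 380.80 MW

380.80


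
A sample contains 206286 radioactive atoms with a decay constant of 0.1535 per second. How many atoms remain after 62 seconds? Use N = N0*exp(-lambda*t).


N = N0 * exp(-lambda * t)
N = 206286 * exp(-0.1535 * 62)
N = 15.181

15.181


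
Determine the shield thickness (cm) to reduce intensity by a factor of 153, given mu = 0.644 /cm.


x = ln(factor) / mu
x = ln(153) / 0.644
x = 7.8112 cm

7.8112


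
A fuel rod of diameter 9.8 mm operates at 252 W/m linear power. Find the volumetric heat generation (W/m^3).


r = D / 2 / 1000 = 9.8 / 2 / 1000 = 0.0049 m
q''' = q' / (pi * r^2)
q''' = 252 / (pi * 0.0049^2)
q''' = 3.3409e+06 W/m^3

3.3409e+06


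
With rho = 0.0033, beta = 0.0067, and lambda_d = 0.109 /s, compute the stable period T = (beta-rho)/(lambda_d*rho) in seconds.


T = (beta - rho) / (lambda_d * rho)
T = (0.0067 - 0.0033) / (0.109 * 0.0033)
T = 9.4523 s

9.4523


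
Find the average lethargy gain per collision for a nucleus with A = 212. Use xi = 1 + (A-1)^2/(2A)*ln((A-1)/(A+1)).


xi = 1 + (A-1)^2/(2A) * ln((A-1)/(A+1))
xi = 1 + (212-1)^2/(2*212) * ln((212-1)/(212 +1))
xi = 0.0094044

0.0094044


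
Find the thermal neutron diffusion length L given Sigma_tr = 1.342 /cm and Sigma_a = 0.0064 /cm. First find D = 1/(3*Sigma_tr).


D = 1 / (3 * Sigma_tr) = 1 / (3 * 1.342) = 0.2483855 cm
L = sqrt(D / Sigma_a)
L = sqrt(0.2483855 / 0.0064)
L = 6.2298 cm

6.2298


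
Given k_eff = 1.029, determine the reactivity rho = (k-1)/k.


rho = (k_eff - 1) / k_eff
rho = (1.029 - 1) / 1.029
rho = 0.028183

0.028183


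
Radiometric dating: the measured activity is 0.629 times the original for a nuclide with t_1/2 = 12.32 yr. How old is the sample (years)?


lambda = ln(2) / t_half = ln(2) / 12.32 = 0.05626195 /yr
t = -ln(A/A0) / lambda
t = -ln(0.629) / 0.05626195
t = 8.2405 yr

8.2405


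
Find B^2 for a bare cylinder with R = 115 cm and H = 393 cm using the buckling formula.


B^2 = (2.405/R)^2 + (pi/H)^2
B^2 = (2.405/115)^2 + (pi/393)^2
B^2 = 5.0126e-04 /cm^2

5.0126e-04


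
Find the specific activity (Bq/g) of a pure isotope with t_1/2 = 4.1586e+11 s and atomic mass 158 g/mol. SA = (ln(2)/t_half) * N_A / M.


lambda = ln(2) / t_half = ln(2) / 4.1586e+11 = 1.666780e-12 /s
SA = lambda * N_A / M
SA = 1.666780e-12 * 6.022e23 / 158
SA = 6.3528e+09 Bq/g

6.3528e+09


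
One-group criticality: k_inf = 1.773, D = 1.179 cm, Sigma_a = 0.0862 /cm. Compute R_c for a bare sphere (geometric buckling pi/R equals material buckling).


L^2 = D / Sigma_a = 1.179 / 0.0862 = 13.67749 cm^2
B_m^2 = (k_inf - 1) / L^2 = (1.773 - 1) / 13.67749 = 0.05651622 /cm^2
For a bare sphere: B_g = pi/R, so R_c = pi / sqrt(B_m^2)
R_c = pi / sqrt(0.05651622) = 13.215 cm

13.215


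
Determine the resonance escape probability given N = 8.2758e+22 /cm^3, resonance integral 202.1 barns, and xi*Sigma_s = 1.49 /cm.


p = exp(-N * I * 1e-24 / (xi*Sigma_s))
p = exp(-8.2758e+22 * 202.1 * 1e-24 / 1.49)
p = 1.3335e-05

1.3335e-05


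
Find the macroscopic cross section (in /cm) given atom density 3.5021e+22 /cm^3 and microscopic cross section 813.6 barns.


Sigma = N * sigma_barns * 1e-24
Sigma = 3.5021e+22 * 813.6 * 1e-24
Sigma = 28.493 /cm

28.493


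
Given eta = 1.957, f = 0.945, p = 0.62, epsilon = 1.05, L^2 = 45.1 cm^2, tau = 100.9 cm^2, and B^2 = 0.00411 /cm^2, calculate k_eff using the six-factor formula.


k_inf = eta*f*p*eps = 1.957*0.945*0.62*1.05 = 1.203937
P_TNL = 1/(1 + L^2*B^2) = 1/(1 + 45.1*0.00411) = 0.8436249
P_FNL = exp(-B^2*tau) = exp(-0.00411*100.9) = 0.6605391
k_eff = k_inf * P_TNL * P_FNL = 1.203937 * 0.8436249 * 0.6605391
k_eff = 0.67089

0.67089


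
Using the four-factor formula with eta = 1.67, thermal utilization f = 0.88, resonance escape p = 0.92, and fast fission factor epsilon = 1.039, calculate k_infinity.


k_inf = eta * f * p * epsilon
k_inf = 1.67 * 0.88 * 0.92 * 1.039
k_inf = 1.4048

1.4048


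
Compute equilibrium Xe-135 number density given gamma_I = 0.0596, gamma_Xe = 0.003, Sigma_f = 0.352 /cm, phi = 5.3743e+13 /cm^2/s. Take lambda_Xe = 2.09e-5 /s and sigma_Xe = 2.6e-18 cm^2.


Xe_eq = (gamma_I + gamma_Xe) * Sigma_f * phi / (lambda_Xe + sigma_Xe * phi)
Numerator = (0.0596 + 0.003) * 0.352 * 5.3743e+13 = 1.184238e+12
Denominator = 2.09e-5 + 2.6e-18 * 5.3743e+13 = 1.606318e-04
Xe_eq = 1.184238e+12 / 1.606318e-04 = 7.3724e+15 /cm^3

7.3724e+15


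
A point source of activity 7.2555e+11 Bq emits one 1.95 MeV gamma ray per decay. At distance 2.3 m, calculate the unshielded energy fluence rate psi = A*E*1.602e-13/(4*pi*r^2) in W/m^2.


psi = A * E * 1.602e-13 / (4*pi*r^2)
psi = 7.2555e+11 * 1.95 * 1.602e-13 / (4*pi*2.3^2)
psi = 0.0034096 W/m^2

0.0034096


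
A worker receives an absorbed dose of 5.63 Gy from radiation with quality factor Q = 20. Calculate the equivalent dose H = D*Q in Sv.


H = D * Q
H = 5.63 * 20
H = 112.60 Sv

112.60


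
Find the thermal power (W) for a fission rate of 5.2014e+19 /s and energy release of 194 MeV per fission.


P = fission_rate * E_MeV * 1.602e-13
P = 5.2014e+19 * 194 * 1.602e-13
P = 1.6165e+09 W

1.6165e+09


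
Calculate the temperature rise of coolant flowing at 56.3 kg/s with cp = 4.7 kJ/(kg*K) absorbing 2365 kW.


dT = Q / (m_dot * cp)
dT = 2365 / (56.3 * 4.7)
dT = 8.9377 C

8.9377


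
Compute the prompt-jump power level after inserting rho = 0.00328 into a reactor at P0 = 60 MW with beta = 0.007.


P1/P0 = beta / (beta - rho)
P1/P0 = 0.007 / (0.007 - 0.00328) = 1.881720
P1 = 60 * 1.881720 = 112.90 MW

112.90


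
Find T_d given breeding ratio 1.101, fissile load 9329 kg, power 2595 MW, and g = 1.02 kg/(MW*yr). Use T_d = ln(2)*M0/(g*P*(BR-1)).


Breeding gain G = BR - 1 = 1.101 - 1 = 0.101
Fissile production rate = g * P * G = 1.02 * 2595 * 0.101 = 267.3369 kg/yr
T_d = ln(2) * M0 / (g * P * G)
T_d = ln(2) * 9329 / 267.3369 = 24.188 yr

24.188


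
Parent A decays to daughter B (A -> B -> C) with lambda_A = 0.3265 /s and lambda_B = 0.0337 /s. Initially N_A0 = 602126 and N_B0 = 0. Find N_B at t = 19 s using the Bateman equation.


N_B(t) = lambda_A * N_A0 / (lambda_B - lambda_A) * [exp(-lambda_A*t) - exp(-lambda_B*t)]
exp(-0.3265*19) = 0.002022340; exp(-0.0337*19) = 0.5271343
N_B = 0.3265 * 602126 / (0.0337 - 0.3265) * (0.002022340 - 0.5271343)
N_B = 352575

352575


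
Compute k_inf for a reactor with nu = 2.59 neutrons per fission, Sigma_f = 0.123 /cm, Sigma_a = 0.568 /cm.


k_inf = nu * Sigma_f / Sigma_a
k_inf = 2.59 * 0.123 / 0.568
k_inf = 0.56086

0.56086


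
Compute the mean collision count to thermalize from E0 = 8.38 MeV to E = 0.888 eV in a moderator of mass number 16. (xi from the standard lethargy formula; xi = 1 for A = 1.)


xi = 1 + (A-1)^2/(2A)*ln((A-1)/(A+1)) = 0.1199467 (for A = 16)
n = ln(E0/E) / xi
n = ln(8.38e6 / 0.888) / 0.1199467
n = ln(9.436937e+06) / 0.1199467 = 133.89

133.89


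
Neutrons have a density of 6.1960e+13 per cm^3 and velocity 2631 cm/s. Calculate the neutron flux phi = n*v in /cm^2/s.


phi = n * v
phi = 6.1960e+13 * 2631
phi = 1.6302e+17 /cm^2/s

1.6302e+17


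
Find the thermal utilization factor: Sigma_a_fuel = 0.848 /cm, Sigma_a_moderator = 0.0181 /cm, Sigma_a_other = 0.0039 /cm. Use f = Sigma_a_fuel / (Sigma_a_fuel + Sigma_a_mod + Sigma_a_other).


f = Sigma_a_fuel / (Sigma_a_fuel + Sigma_a_mod + Sigma_a_other)
f = 0.848 / (0.848 + 0.0181 + 0.0039)
f = 0.97471

0.97471


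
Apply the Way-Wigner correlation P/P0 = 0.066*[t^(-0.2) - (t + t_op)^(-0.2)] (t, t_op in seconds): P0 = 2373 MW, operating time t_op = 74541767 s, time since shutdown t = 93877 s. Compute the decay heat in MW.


P/P0 = 0.066 * [t^(-0.2) - (t + t_op)^(-0.2)]
P/P0 = 0.066 * [93877^(-0.2) - (93877 + 74541767)^(-0.2)]
P/P0 = 0.066 * [0.1012717 - 0.02663243] = 0.004926192
P = 2373 * 0.004926192 = 11.690 MW

11.690


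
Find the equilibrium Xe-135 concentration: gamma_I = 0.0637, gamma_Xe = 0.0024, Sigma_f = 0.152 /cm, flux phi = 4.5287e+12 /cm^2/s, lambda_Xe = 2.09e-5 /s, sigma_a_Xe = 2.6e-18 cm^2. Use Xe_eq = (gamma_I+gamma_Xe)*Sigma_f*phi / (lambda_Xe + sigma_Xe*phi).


Xe_eq = (gamma_I + gamma_Xe) * Sigma_f * phi / (lambda_Xe + sigma_Xe * phi)
Numerator = (0.0637 + 0.0024) * 0.152 * 4.5287e+12 = 4.550075e+10
Denominator = 2.09e-5 + 2.6e-18 * 4.5287e+12 = 3.267462e-05
Xe_eq = 4.550075e+10 / 3.267462e-05 = 1.3925e+15 /cm^3

1.3925e+15
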